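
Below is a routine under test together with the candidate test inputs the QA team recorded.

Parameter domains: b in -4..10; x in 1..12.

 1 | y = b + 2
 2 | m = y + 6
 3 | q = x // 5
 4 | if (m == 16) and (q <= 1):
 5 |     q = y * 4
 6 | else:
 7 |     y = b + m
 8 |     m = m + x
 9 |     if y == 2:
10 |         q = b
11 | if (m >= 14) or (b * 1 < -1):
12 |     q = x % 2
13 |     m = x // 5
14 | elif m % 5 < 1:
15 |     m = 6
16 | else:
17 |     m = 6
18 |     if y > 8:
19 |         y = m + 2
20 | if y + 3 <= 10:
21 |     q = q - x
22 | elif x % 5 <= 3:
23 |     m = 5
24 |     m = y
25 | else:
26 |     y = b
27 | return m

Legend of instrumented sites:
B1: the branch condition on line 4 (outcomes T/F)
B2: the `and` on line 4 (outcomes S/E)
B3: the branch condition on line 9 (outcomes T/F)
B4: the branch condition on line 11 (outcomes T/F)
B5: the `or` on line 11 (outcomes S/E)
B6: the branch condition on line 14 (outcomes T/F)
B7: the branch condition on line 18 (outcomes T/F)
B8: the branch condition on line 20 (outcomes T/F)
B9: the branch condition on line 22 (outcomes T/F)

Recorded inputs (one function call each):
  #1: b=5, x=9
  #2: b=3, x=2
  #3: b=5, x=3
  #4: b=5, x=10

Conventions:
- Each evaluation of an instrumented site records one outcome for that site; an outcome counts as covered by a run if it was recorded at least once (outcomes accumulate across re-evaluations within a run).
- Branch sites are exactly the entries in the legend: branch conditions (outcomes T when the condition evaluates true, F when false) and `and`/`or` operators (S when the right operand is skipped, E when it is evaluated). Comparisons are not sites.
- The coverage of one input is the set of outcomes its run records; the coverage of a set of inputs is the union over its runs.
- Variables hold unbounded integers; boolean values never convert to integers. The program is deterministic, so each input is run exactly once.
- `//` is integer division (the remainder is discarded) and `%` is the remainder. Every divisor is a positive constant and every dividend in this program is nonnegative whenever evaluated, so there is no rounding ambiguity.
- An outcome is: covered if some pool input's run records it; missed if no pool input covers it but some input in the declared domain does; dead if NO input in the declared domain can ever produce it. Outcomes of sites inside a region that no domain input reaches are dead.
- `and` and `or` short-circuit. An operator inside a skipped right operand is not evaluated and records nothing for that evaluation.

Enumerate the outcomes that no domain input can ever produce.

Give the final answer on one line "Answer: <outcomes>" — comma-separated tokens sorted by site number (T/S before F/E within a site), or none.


sweeping the full domain (180 inputs) for each outcome:
  reachable outcomes have witnesses, e.g. B1=T (e.g. b=8, x=1), B1=F (e.g. b=-4, x=1), B2=S (e.g. b=-4, x=1), B2=E (e.g. b=8, x=1)
Answer: none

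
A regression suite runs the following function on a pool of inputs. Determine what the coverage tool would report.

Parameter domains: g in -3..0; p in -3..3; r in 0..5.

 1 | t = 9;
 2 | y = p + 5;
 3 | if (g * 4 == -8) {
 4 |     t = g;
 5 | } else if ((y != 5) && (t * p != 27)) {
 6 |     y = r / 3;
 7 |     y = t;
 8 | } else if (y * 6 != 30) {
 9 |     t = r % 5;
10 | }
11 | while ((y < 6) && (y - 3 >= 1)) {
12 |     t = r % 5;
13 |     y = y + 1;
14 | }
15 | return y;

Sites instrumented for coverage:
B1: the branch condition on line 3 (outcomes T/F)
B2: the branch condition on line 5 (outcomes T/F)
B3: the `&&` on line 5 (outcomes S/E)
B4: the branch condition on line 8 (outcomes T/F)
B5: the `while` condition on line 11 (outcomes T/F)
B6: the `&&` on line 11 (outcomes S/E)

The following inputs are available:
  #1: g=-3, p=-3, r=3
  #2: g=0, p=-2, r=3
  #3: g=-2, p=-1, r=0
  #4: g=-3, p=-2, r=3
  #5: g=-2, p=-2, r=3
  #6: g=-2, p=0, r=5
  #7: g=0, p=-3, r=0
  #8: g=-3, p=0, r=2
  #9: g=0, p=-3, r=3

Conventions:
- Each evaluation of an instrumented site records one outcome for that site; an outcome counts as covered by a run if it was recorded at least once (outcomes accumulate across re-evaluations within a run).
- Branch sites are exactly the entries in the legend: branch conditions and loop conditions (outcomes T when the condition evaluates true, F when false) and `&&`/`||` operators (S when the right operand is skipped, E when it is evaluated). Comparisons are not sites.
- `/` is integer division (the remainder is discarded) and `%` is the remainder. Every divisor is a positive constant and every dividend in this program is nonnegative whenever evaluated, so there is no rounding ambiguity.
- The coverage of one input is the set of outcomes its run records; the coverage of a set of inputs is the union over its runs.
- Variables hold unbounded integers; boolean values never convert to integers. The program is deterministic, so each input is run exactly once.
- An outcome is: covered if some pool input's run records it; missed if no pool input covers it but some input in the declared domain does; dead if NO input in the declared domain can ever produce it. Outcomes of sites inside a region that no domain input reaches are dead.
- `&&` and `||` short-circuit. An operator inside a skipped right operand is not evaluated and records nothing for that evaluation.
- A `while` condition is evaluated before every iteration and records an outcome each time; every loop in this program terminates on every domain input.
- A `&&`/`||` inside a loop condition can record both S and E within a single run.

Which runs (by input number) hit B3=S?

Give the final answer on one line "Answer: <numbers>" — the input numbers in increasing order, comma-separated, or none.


input #1 (g=-3, p=-3, r=3): misses B3=S
input #2 (g=0, p=-2, r=3): misses B3=S
input #3 (g=-2, p=-1, r=0): misses B3=S
input #4 (g=-3, p=-2, r=3): misses B3=S
input #5 (g=-2, p=-2, r=3): misses B3=S
input #6 (g=-2, p=0, r=5): misses B3=S
input #7 (g=0, p=-3, r=0): misses B3=S
input #8 (g=-3, p=0, r=2): covers B3=S
input #9 (g=0, p=-3, r=3): misses B3=S
Answer: 8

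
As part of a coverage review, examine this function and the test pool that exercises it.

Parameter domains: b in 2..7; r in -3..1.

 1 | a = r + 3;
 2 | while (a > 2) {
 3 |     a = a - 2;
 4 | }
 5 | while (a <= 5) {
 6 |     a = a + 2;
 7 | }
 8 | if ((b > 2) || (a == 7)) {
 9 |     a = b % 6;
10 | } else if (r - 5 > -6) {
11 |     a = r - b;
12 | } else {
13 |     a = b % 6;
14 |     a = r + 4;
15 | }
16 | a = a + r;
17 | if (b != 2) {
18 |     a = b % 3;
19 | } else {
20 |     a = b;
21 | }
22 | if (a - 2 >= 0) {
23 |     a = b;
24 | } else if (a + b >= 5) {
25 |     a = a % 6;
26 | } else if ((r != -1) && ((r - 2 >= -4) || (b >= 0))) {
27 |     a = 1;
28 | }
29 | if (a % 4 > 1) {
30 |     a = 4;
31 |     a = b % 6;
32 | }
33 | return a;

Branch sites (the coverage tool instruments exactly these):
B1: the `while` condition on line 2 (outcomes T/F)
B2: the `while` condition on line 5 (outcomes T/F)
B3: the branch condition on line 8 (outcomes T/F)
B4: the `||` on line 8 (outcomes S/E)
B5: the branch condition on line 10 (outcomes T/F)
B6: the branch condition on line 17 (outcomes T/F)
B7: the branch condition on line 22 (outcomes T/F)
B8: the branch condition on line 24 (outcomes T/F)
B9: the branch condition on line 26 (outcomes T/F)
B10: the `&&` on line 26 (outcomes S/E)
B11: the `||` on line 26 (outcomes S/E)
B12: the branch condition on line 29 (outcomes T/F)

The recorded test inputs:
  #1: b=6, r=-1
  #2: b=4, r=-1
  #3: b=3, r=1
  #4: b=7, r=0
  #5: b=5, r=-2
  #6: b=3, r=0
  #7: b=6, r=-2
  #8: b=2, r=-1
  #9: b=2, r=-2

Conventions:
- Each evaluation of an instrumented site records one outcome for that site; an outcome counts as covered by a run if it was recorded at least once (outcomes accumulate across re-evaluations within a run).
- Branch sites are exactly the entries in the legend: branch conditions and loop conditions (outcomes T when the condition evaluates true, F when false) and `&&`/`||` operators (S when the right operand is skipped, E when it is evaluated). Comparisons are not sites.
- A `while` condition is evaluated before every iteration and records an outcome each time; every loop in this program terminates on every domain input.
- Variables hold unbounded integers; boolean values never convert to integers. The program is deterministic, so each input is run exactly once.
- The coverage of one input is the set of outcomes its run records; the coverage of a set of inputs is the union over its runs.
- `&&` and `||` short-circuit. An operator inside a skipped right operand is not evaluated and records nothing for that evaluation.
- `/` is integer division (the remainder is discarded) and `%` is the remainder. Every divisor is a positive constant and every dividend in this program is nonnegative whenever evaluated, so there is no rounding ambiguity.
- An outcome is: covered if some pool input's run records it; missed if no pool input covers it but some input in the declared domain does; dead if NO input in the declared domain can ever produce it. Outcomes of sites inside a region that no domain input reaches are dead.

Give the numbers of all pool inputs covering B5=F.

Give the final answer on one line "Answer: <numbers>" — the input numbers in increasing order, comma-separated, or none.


input #1 (b=6, r=-1): never hits B5=F
input #2 (b=4, r=-1): never hits B5=F
input #3 (b=3, r=1): never hits B5=F
input #4 (b=7, r=0): never hits B5=F
input #5 (b=5, r=-2): never hits B5=F
input #6 (b=3, r=0): never hits B5=F
input #7 (b=6, r=-2): never hits B5=F
input #8 (b=2, r=-1): hits B5=F
input #9 (b=2, r=-2): never hits B5=F
Answer: 8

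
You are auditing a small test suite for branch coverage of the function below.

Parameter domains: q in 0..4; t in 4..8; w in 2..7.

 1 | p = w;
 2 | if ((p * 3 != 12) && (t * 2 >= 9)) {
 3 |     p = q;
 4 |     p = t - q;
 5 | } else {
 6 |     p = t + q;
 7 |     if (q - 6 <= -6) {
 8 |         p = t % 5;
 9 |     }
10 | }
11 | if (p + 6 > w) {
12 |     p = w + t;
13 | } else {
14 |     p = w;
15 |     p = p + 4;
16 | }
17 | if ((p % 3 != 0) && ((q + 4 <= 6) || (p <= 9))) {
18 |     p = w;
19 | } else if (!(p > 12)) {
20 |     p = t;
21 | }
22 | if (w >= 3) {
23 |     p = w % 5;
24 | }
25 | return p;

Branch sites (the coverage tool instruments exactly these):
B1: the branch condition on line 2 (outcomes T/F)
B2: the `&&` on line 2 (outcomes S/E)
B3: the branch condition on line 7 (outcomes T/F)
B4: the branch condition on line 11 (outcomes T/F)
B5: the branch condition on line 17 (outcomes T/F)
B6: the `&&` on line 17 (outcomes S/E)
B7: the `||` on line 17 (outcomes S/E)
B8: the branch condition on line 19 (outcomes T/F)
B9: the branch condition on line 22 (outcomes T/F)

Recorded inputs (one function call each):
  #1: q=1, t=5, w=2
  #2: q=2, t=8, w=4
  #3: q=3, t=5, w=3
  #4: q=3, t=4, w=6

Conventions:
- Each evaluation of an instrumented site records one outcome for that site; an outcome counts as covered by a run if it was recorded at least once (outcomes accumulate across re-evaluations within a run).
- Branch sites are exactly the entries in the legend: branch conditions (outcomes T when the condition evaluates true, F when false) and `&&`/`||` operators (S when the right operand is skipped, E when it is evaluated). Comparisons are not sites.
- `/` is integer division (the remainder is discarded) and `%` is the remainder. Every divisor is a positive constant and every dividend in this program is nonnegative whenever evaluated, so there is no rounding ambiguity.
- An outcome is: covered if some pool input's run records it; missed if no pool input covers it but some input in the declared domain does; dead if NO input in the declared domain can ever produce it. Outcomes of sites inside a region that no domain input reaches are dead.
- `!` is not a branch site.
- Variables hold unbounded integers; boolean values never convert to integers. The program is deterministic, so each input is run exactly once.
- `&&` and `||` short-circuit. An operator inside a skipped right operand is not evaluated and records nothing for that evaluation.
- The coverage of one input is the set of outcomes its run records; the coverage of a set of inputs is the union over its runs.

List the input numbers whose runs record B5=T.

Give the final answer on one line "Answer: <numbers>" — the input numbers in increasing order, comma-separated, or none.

input #1 (q=1, t=5, w=2): records B5=T
input #2 (q=2, t=8, w=4): does not record B5=T
input #3 (q=3, t=5, w=3): records B5=T
input #4 (q=3, t=4, w=6): does not record B5=T

Answer: 1, 3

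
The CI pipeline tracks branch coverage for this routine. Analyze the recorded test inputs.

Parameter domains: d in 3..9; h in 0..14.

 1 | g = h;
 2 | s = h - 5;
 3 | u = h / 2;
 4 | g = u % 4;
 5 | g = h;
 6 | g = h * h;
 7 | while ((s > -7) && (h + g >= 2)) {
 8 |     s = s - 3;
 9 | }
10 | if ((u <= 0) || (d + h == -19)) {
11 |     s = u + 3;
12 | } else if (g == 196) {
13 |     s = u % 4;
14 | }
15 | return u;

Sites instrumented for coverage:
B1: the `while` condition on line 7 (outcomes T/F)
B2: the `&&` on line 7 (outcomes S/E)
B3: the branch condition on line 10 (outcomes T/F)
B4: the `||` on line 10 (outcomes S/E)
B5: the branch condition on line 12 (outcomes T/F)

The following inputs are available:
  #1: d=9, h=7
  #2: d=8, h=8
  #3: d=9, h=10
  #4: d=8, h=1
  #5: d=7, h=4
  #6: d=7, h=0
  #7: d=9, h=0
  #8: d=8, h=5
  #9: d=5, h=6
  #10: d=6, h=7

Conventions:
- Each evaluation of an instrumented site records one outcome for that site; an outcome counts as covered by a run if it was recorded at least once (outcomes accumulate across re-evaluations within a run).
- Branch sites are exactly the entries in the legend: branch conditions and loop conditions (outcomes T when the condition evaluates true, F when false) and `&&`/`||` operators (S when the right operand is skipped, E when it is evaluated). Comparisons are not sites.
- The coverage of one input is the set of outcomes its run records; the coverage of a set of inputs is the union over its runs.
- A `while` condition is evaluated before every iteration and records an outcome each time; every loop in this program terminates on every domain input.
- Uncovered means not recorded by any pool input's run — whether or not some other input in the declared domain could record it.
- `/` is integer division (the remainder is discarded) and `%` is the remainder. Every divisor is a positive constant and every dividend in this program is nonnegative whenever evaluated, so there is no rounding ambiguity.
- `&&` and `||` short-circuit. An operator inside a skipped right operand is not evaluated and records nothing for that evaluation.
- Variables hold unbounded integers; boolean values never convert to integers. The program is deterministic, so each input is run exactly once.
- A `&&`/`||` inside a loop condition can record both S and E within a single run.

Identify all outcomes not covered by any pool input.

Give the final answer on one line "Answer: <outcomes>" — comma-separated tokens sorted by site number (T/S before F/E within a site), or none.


test 1 (d=9, h=7) hits B1=T, B1=F, B2=S, B2=E, B3=F, B4=E, B5=F
test 2 (d=8, h=8) hits B1=T, B1=F, B2=S, B2=E, B3=F, B4=E, B5=F
test 3 (d=9, h=10) hits B1=T, B1=F, B2=S, B2=E, B3=F, B4=E, B5=F
test 4 (d=8, h=1) hits B1=T, B1=F, B2=S, B2=E, B3=T, B4=S
test 5 (d=7, h=4) hits B1=T, B1=F, B2=S, B2=E, B3=F, B4=E, B5=F
test 6 (d=7, h=0) hits B1=F, B2=E, B3=T, B4=S
test 7 (d=9, h=0) hits B1=F, B2=E, B3=T, B4=S
test 8 (d=8, h=5) hits B1=T, B1=F, B2=S, B2=E, B3=F, B4=E, B5=F
test 9 (d=5, h=6) hits B1=T, B1=F, B2=S, B2=E, B3=F, B4=E, B5=F
test 10 (d=6, h=7) hits B1=T, B1=F, B2=S, B2=E, B3=F, B4=E, B5=F
union over the pool: B1=T, B1=F, B2=S, B2=E, B3=T, B3=F, B4=S, B4=E, B5=F
uncovered (1 of 10): B5=T
Answer: B5=T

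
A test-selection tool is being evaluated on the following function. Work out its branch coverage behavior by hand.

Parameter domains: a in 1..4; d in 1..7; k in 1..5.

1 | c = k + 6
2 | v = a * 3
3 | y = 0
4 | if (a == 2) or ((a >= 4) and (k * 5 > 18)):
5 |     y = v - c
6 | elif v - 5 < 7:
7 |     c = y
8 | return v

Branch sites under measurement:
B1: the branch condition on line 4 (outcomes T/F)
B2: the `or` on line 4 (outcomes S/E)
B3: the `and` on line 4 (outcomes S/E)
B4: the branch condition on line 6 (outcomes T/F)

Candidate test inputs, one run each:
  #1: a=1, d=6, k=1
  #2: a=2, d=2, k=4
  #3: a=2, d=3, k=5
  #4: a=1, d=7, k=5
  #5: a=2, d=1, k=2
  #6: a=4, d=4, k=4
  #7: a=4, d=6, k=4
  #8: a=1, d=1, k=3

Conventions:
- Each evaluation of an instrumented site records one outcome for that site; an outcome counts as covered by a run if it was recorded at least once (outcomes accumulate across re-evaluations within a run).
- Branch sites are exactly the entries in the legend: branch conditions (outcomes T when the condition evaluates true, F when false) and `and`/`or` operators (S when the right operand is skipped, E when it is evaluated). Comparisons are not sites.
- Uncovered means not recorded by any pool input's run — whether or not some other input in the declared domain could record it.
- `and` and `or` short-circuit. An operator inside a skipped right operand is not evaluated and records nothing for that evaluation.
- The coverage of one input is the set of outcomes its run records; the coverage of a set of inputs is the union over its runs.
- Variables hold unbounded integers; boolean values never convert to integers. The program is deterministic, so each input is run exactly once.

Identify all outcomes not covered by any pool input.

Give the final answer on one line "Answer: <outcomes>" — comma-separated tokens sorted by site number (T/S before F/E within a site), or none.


run #1 (a=1, d=6, k=1) runs B2->E, B3->S, B1->F, B4->T; records B1=F, B2=E, B3=S, B4=T
run #2 (a=2, d=2, k=4) runs B2->S, B1->T; records B1=T, B2=S
run #3 (a=2, d=3, k=5) runs B2->S, B1->T; records B1=T, B2=S
run #4 (a=1, d=7, k=5) runs B2->E, B3->S, B1->F, B4->T; records B1=F, B2=E, B3=S, B4=T
run #5 (a=2, d=1, k=2) runs B2->S, B1->T; records B1=T, B2=S
run #6 (a=4, d=4, k=4) runs B2->E, B3->E, B1->T; records B1=T, B2=E, B3=E
run #7 (a=4, d=6, k=4) runs B2->E, B3->E, B1->T; records B1=T, B2=E, B3=E
run #8 (a=1, d=1, k=3) runs B2->E, B3->S, B1->F, B4->T; records B1=F, B2=E, B3=S, B4=T
union over the pool: B1=T, B1=F, B2=S, B2=E, B3=S, B3=E, B4=T
uncovered (1 of 8): B4=F
Answer: B4=F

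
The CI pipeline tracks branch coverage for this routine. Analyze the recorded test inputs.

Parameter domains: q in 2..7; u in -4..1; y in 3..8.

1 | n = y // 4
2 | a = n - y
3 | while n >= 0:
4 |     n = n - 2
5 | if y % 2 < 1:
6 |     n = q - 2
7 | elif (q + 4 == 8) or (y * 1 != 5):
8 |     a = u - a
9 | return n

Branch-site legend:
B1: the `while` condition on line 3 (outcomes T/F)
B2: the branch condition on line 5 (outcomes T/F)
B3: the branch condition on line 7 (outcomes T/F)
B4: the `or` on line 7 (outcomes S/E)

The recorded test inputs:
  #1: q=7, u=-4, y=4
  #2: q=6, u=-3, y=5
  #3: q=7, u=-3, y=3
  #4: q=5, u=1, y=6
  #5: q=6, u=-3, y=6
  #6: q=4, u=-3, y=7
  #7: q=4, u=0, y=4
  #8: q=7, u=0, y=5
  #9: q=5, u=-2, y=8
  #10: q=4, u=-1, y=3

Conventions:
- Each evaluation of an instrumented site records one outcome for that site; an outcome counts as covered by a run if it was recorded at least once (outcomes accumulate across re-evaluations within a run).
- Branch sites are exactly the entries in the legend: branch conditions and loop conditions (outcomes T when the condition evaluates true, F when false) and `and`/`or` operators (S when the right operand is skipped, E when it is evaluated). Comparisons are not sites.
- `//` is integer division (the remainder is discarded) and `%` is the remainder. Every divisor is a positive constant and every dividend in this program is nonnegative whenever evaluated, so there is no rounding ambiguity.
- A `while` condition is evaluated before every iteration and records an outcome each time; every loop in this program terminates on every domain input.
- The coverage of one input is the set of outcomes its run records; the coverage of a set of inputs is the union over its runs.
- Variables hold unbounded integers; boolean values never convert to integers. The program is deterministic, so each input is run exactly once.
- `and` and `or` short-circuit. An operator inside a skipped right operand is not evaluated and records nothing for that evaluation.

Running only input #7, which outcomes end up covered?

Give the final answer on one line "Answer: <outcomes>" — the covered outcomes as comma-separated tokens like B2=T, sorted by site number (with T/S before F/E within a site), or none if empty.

Event log for input #7 (q=4, u=0, y=4):
  B1->T, B1->F, B2->T
distinct outcomes covered: B1=T, B1=F, B2=T

Answer: B1=T, B1=F, B2=T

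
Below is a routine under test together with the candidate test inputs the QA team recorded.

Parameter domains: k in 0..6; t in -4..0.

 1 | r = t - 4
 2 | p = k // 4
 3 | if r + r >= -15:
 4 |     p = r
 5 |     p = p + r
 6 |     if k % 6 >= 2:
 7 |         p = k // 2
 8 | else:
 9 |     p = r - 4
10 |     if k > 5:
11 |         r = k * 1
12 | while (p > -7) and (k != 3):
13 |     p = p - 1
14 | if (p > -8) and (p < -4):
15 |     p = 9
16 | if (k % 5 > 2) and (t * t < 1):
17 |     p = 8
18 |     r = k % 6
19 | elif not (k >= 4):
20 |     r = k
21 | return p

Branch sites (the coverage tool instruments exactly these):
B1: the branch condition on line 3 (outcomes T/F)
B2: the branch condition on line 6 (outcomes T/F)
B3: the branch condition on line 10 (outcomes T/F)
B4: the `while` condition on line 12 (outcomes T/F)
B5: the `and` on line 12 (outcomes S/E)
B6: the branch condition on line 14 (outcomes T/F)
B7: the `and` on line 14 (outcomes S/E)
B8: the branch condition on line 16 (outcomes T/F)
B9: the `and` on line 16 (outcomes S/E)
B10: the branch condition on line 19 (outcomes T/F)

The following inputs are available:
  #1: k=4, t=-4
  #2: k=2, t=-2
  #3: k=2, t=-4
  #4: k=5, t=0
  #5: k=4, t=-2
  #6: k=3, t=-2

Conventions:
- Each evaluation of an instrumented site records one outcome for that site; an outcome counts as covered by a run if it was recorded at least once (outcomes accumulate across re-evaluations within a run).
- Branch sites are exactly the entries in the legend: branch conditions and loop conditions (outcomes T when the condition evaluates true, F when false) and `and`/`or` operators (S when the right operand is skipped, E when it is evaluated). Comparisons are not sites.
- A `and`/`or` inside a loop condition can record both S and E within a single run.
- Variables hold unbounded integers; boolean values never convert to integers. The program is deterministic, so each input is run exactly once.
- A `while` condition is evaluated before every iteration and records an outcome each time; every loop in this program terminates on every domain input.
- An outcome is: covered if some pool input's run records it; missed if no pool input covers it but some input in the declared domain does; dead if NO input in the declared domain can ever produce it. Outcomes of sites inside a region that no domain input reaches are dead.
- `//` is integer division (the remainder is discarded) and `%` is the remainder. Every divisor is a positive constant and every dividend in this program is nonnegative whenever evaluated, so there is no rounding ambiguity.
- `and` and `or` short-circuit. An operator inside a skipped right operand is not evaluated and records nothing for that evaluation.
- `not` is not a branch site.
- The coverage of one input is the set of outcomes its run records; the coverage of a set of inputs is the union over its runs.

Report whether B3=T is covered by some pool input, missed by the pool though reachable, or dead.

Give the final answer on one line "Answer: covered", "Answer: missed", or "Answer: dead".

no pool input records B3=T
but domain input (k=6, t=-4) does record it -> reachable, so missed

Answer: missed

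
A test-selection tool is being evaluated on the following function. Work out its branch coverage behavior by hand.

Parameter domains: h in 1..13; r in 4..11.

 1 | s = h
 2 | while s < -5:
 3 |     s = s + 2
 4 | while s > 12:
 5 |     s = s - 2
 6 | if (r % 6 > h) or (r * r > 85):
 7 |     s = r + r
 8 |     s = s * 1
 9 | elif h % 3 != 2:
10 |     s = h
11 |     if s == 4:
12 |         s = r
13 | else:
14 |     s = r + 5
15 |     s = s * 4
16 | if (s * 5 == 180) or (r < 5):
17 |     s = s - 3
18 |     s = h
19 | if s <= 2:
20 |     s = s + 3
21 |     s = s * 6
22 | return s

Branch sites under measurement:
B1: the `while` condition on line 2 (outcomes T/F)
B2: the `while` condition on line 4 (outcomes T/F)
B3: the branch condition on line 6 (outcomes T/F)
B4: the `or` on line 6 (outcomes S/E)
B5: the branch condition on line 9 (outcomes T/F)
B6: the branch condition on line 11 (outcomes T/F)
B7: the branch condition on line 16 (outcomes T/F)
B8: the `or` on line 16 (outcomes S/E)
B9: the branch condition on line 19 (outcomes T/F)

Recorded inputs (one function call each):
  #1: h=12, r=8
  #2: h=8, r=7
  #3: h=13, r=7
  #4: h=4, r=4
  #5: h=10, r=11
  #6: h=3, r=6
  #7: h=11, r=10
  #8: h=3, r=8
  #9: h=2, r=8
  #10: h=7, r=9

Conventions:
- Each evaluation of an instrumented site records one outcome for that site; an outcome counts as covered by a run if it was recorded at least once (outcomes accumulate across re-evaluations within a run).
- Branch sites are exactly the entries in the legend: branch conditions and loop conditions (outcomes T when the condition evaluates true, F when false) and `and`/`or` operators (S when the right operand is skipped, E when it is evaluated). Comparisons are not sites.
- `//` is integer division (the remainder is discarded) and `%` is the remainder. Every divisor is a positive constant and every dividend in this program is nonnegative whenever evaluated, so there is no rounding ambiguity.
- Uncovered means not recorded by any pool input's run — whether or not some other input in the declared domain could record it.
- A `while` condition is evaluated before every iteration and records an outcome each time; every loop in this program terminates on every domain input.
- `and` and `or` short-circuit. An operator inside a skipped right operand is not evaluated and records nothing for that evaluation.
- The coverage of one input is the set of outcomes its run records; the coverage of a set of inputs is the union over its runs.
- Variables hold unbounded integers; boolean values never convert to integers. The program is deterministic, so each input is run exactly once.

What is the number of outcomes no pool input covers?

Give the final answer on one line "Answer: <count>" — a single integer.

input #1 (h=12, r=8): covers B1=F, B2=F, B3=F, B4=E, B5=T, B6=F, B7=F, B8=E, B9=F
input #2 (h=8, r=7): covers B1=F, B2=F, B3=F, B4=E, B5=F, B7=F, B8=E, B9=F
input #3 (h=13, r=7): covers B1=F, B2=T, B2=F, B3=F, B4=E, B5=T, B6=F, B7=F, B8=E, B9=F
input #4 (h=4, r=4): covers B1=F, B2=F, B3=F, B4=E, B5=T, B6=T, B7=T, B8=E, B9=F
input #5 (h=10, r=11): covers B1=F, B2=F, B3=T, B4=E, B7=F, B8=E, B9=F
input #6 (h=3, r=6): covers B1=F, B2=F, B3=F, B4=E, B5=T, B6=F, B7=F, B8=E, B9=F
input #7 (h=11, r=10): covers B1=F, B2=F, B3=T, B4=E, B7=F, B8=E, B9=F
input #8 (h=3, r=8): covers B1=F, B2=F, B3=F, B4=E, B5=T, B6=F, B7=F, B8=E, B9=F
input #9 (h=2, r=8): covers B1=F, B2=F, B3=F, B4=E, B5=F, B7=F, B8=E, B9=F
input #10 (h=7, r=9): covers B1=F, B2=F, B3=F, B4=E, B5=T, B6=F, B7=F, B8=E, B9=F
union over the pool: B1=F, B2=T, B2=F, B3=T, B3=F, B4=E, B5=T, B5=F, B6=T, B6=F, B7=T, B7=F, B8=E, B9=F
uncovered (4 of 18): B1=T, B4=S, B8=S, B9=T

Answer: 4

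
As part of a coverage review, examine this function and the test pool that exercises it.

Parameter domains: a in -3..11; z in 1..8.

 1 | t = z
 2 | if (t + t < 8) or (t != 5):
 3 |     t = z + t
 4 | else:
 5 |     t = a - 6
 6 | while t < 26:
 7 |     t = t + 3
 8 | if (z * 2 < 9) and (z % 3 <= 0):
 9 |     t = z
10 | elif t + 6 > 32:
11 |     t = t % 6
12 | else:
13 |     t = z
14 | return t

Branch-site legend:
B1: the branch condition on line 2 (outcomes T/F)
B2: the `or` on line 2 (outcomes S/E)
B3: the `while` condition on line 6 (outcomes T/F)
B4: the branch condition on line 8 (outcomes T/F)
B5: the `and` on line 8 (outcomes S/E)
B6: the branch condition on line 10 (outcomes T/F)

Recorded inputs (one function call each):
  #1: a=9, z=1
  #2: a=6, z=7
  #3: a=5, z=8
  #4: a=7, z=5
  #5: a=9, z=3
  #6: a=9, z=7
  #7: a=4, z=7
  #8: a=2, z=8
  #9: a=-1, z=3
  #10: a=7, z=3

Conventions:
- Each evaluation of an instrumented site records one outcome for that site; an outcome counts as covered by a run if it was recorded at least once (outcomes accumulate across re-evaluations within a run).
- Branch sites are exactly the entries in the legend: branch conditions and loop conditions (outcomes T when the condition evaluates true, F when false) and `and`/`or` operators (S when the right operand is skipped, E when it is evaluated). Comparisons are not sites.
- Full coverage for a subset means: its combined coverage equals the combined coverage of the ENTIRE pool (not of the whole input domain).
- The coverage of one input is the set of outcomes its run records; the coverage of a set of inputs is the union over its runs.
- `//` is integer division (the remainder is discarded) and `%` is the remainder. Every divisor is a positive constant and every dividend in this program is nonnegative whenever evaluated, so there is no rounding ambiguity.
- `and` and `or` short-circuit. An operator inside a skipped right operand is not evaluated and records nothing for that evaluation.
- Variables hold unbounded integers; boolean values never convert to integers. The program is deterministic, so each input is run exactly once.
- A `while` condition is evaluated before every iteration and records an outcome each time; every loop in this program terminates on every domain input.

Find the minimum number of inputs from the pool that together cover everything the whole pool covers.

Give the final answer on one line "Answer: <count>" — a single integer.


input #1 (a=9, z=1): events B2->S, B1->T, B3->T, B3->T, B3->T, B3->T, B3->T, B3->T, B3->T, B3->T, B3->F, B5->E, B4->F, B6->F; covers B1=T, B2=S, B3=T, B3=F, B4=F, B5=E, B6=F
input #2 (a=6, z=7): events B2->E, B1->T, B3->T, B3->T, B3->T, B3->T, B3->F, B5->S, B4->F, B6->F; covers B1=T, B2=E, B3=T, B3=F, B4=F, B5=S, B6=F
input #3 (a=5, z=8): events B2->E, B1->T, B3->T, B3->T, B3->T, B3->T, B3->F, B5->S, B4->F, B6->T; covers B1=T, B2=E, B3=T, B3=F, B4=F, B5=S, B6=T
input #4 (a=7, z=5): events B2->E, B1->F, B3->T, B3->T, B3->T, B3->T, B3->T, B3->T, B3->T, B3->T, B3->T, B3->F, B5->S, B4->F, ...; covers B1=F, B2=E, B3=T, B3=F, B4=F, B5=S, B6=T
input #5 (a=9, z=3): events B2->S, B1->T, B3->T, B3->T, B3->T, B3->T, B3->T, B3->T, B3->T, B3->F, B5->E, B4->T; covers B1=T, B2=S, B3=T, B3=F, B4=T, B5=E
input #6 (a=9, z=7): events B2->E, B1->T, B3->T, B3->T, B3->T, B3->T, B3->F, B5->S, B4->F, B6->F; covers B1=T, B2=E, B3=T, B3=F, B4=F, B5=S, B6=F
input #7 (a=4, z=7): events B2->E, B1->T, B3->T, B3->T, B3->T, B3->T, B3->F, B5->S, B4->F, B6->F; covers B1=T, B2=E, B3=T, B3=F, B4=F, B5=S, B6=F
input #8 (a=2, z=8): events B2->E, B1->T, B3->T, B3->T, B3->T, B3->T, B3->F, B5->S, B4->F, B6->T; covers B1=T, B2=E, B3=T, B3=F, B4=F, B5=S, B6=T
input #9 (a=-1, z=3): events B2->S, B1->T, B3->T, B3->T, B3->T, B3->T, B3->T, B3->T, B3->T, B3->F, B5->E, B4->T; covers B1=T, B2=S, B3=T, B3=F, B4=T, B5=E
input #10 (a=7, z=3): events B2->S, B1->T, B3->T, B3->T, B3->T, B3->T, B3->T, B3->T, B3->T, B3->F, B5->E, B4->T; covers B1=T, B2=S, B3=T, B3=F, B4=T, B5=E
the full pool covers 12 outcomes: B1=T, B1=F, B2=S, B2=E, B3=T, B3=F, B4=T, B4=F, B5=S, B5=E, B6=T, B6=F
every size-1 subset falls short of the 12 outcomes (best: 7/12)
every size-2 subset falls short of the 12 outcomes (best: 11/12)
size 3: inputs {1, 4, 5} cover all 12 outcomes, and no lexicographically smaller subset of this size does
Answer: 3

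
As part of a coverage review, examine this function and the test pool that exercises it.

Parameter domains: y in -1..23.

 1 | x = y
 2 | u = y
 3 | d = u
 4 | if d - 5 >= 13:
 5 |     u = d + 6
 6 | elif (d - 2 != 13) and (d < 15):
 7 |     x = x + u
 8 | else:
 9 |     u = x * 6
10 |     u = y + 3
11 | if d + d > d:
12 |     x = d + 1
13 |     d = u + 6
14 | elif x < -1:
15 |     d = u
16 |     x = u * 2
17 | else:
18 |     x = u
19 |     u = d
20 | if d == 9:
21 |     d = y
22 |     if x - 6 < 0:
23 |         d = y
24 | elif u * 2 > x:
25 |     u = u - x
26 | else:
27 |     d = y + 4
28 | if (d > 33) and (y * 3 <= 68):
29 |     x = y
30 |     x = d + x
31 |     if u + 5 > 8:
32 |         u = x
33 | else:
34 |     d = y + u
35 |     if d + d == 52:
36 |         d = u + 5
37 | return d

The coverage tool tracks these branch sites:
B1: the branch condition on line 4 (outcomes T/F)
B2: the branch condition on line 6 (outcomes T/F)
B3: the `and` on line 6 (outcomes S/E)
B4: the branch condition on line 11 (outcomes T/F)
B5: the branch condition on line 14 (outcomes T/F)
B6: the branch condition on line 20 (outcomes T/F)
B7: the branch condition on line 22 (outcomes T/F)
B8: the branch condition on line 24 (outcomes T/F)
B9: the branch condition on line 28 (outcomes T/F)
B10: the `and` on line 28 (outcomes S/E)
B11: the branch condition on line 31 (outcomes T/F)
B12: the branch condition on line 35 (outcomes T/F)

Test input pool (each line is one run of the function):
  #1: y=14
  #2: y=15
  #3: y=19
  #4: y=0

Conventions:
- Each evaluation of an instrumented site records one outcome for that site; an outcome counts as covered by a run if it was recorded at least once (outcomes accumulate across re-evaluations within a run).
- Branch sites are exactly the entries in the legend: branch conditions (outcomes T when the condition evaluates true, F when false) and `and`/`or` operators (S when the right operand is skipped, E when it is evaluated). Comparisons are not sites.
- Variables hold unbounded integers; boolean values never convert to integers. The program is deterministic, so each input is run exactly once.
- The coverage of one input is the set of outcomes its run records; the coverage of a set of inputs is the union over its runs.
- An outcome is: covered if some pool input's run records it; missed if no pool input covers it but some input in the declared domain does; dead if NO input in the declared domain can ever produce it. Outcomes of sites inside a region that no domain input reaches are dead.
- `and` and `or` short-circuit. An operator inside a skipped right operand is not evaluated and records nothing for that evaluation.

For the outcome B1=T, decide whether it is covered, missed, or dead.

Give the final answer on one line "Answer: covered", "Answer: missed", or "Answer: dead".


B1=T is recorded by pool input(s) 3 -> covered
Answer: covered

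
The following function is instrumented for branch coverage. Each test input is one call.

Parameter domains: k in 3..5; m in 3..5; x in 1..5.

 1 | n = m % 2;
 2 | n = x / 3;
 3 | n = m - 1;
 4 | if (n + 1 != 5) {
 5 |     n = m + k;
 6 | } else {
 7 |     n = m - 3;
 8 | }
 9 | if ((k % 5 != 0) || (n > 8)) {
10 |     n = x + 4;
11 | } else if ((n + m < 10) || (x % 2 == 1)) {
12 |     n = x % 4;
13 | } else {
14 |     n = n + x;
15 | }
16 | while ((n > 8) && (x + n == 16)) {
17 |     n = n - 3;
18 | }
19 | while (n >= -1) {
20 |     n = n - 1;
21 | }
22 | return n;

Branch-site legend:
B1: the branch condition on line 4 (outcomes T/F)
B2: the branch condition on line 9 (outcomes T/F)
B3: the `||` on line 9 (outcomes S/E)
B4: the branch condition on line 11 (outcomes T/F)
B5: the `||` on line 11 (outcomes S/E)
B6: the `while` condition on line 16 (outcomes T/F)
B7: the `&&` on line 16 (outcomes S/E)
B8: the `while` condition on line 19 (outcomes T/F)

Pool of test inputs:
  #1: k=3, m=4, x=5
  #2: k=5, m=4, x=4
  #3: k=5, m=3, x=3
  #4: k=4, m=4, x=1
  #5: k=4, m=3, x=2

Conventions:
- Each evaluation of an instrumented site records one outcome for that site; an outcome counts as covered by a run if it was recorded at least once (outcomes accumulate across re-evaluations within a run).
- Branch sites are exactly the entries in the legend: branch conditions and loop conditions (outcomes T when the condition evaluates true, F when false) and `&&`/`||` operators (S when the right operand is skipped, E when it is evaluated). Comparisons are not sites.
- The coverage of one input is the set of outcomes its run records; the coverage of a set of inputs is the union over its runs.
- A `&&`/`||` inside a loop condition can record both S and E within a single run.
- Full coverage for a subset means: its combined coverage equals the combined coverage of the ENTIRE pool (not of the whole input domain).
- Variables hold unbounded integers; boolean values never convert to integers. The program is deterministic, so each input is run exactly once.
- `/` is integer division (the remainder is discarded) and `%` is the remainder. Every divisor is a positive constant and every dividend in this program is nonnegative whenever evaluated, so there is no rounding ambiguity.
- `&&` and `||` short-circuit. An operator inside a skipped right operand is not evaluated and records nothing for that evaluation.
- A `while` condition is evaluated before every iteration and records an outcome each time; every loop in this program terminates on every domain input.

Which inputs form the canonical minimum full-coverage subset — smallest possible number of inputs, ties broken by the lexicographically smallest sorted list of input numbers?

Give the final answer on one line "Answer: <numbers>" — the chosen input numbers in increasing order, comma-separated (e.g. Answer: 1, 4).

test 1 (k=3, m=4, x=5) fires B1->T, B3->S, B2->T, B7->E, B6->F, B8->T, B8->T, B8->T, B8->T, B8->T, B8->T, B8->T, B8->T, B8->T, ...; hits B1=T, B2=T, B3=S, B6=F, B7=E, B8=T, B8=F
test 2 (k=5, m=4, x=4) fires B1->T, B3->E, B2->T, B7->S, B6->F, B8->T, B8->T, B8->T, B8->T, B8->T, B8->T, B8->T, B8->T, B8->T, ...; hits B1=T, B2=T, B3=E, B6=F, B7=S, B8=T, B8=F
test 3 (k=5, m=3, x=3) fires B1->T, B3->E, B2->F, B5->E, B4->T, B7->S, B6->F, B8->T, B8->T, B8->T, B8->T, B8->T, B8->F; hits B1=T, B2=F, B3=E, B4=T, B5=E, B6=F, B7=S, B8=T, B8=F
test 4 (k=4, m=4, x=1) fires B1->T, B3->S, B2->T, B7->S, B6->F, B8->T, B8->T, B8->T, B8->T, B8->T, B8->T, B8->T, B8->F; hits B1=T, B2=T, B3=S, B6=F, B7=S, B8=T, B8=F
test 5 (k=4, m=3, x=2) fires B1->T, B3->S, B2->T, B7->S, B6->F, B8->T, B8->T, B8->T, B8->T, B8->T, B8->T, B8->T, B8->T, B8->F; hits B1=T, B2=T, B3=S, B6=F, B7=S, B8=T, B8=F
together the pool reaches 12 outcomes: B1=T, B2=T, B2=F, B3=S, B3=E, B4=T, B5=E, B6=F, B7=S, B7=E, B8=T, B8=F
no size-1 subset reaches all 12 outcomes (best union: 9/12)
inputs {1, 3} (size 2) cover everything; no size-2 subset with a lexicographically smaller index list covers all 12

Answer: 1, 3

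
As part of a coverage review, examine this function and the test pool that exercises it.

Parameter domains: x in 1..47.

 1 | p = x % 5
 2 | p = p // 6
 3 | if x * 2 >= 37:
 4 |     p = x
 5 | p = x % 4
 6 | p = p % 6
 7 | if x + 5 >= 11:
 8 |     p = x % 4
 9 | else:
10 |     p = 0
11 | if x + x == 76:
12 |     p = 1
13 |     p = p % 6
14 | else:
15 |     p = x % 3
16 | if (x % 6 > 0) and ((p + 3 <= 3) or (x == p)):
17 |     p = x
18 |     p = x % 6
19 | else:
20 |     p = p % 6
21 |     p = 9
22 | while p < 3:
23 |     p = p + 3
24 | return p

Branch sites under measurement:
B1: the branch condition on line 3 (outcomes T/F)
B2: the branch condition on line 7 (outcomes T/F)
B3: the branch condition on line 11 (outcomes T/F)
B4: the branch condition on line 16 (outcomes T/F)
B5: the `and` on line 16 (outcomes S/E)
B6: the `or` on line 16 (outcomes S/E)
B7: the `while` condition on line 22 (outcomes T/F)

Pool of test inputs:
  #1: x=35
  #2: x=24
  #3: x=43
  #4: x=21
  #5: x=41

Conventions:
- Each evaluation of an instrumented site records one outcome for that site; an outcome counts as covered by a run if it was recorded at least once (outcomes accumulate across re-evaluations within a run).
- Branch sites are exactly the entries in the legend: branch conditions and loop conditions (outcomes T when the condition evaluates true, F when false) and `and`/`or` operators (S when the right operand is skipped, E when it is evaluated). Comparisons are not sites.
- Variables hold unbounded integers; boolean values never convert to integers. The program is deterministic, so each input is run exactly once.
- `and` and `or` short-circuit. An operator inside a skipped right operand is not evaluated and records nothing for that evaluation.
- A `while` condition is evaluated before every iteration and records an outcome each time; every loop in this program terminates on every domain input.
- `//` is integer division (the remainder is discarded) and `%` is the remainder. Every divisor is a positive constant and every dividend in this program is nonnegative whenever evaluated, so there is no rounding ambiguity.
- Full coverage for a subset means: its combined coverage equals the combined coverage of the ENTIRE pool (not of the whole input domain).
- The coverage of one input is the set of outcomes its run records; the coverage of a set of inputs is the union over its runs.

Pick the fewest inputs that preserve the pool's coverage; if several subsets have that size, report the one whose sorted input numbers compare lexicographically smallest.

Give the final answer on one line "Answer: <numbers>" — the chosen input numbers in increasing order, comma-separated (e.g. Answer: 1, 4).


input #1 (x=35): events B1->T, B2->T, B3->F, B5->E, B6->E, B4->F, B7->F; covers B1=T, B2=T, B3=F, B4=F, B5=E, B6=E, B7=F
input #2 (x=24): events B1->T, B2->T, B3->F, B5->S, B4->F, B7->F; covers B1=T, B2=T, B3=F, B4=F, B5=S, B7=F
input #3 (x=43): events B1->T, B2->T, B3->F, B5->E, B6->E, B4->F, B7->F; covers B1=T, B2=T, B3=F, B4=F, B5=E, B6=E, B7=F
input #4 (x=21): events B1->T, B2->T, B3->F, B5->E, B6->S, B4->T, B7->F; covers B1=T, B2=T, B3=F, B4=T, B5=E, B6=S, B7=F
input #5 (x=41): events B1->T, B2->T, B3->F, B5->E, B6->E, B4->F, B7->F; covers B1=T, B2=T, B3=F, B4=F, B5=E, B6=E, B7=F
pool-wide coverage (10 outcomes): B1=T, B2=T, B3=F, B4=T, B4=F, B5=S, B5=E, B6=S, B6=E, B7=F
checked all size-1 subsets: none covers 10 outcomes (max 7/10)
checked all size-2 subsets: none covers 10 outcomes (max 9/10)
at size 3, {1, 2, 4} reaches all 10 outcomes; every lexicographically earlier size-3 subset fails
Answer: 1, 2, 4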